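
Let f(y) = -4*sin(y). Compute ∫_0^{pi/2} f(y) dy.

-4

An antiderivative is F(y) = 4*cos(y).
Then F(pi/2) - F(0) = (0) - (4) = -4.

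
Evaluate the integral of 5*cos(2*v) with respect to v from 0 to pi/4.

An antiderivative is F(v) = 5*sin(2*v)/2.
Then F(pi/4) - F(0) = (5/2) - (0) = 5/2.

5/2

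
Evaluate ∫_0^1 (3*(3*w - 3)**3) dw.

-81/4

Let u = 3*w - 3, so du = 3 dw. When w = 0, u = -3; when w = 1, u = 0.
The integral becomes ∫ u**3 du from -3 to 0, with antiderivative u**4/4.
Back in w: F(w) = (3*w - 3)**4/4.
Then F(1) - F(0) = (0) - (81/4) = -81/4.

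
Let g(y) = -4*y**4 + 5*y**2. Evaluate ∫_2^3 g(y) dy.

-2057/15

By the power rule, an antiderivative is F(y) = -4*y**5/5 + 5*y**3/3.
Then F(3) - F(2) = (-747/5) - (-184/15) = -2057/15.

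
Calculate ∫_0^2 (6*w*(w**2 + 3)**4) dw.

Let u = w**2 + 3, so du = 2*w dw. When w = 0, u = 3; when w = 2, u = 7.
The integral becomes 3·∫ u**4 du from 3 to 7, with antiderivative 3*u**5/5.
Back in w: F(w) = 3*(w**2 + 3)**5/5.
Then F(2) - F(0) = (50421/5) - (729/5) = 49692/5.

49692/5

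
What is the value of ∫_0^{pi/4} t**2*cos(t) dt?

sqrt(2)*(-32 + pi**2 + 8*pi)/32

Integrate by parts twice (u = t^2, dv = cos(t) dt).
An antiderivative is F(t) = t**2*sin(t) + 2*t*cos(t) - 2*sin(t).
Then F(pi/4) - F(0) = (sqrt(2)*(-32 + pi**2 + 8*pi)/32) - (0) = sqrt(2)*(-32 + pi**2 + 8*pi)/32.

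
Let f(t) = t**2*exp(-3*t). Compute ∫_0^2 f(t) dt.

2/27 - 50*exp(-6)/27

Integrate by parts twice (u = t^2, dv = exp(-3*t) dt).
An antiderivative is F(t) = (-9*t**2 - 6*t - 2)*exp(-3*t)/27.
Then F(2) - F(0) = (-50*exp(-6)/27) - (-2/27) = 2/27 - 50*exp(-6)/27.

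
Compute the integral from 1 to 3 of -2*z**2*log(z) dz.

52/9 - 18*log(3)

Integrate by parts once (u = ln z, dv = -2*z**2 dz).
An antiderivative is F(z) = -2*z**3*(3*log(z) - 1)/9.
Then F(3) - F(1) = (6 - 18*log(3)) - (2/9) = 52/9 - 18*log(3).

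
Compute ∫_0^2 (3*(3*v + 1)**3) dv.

600

Let u = 3*v + 1, so du = 3 dv. When v = 0, u = 1; when v = 2, u = 7.
The integral becomes ∫ u**3 du from 1 to 7, with antiderivative u**4/4.
Back in v: F(v) = (3*v + 1)**4/4.
Then F(2) - F(0) = (2401/4) - (1/4) = 600.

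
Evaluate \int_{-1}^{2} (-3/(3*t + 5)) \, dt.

log(2/11)

An antiderivative is F(t) = -log(3*t + 5).
Then F(2) - F(-1) = (-log(11)) - (-log(2)) = log(2/11).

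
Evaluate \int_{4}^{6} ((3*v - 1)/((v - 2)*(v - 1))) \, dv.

-2*log(5) + 2*log(3) + 5*log(2)

Factor the denominator: v**2 - 3*v + 2 = (v - 1)(v - 2).
Partial fractions: (3*v - 1)/((v - 2)*(v - 1)) = -2/(v - 1) + 5/(v - 2).
An antiderivative is F(v) = 5*log(v - 2) - 2*log(v - 1).
Then F(6) - F(4) = (-2*log(5) + 10*log(2)) - (log(32/9)) = -2*log(5) + 2*log(3) + 5*log(2).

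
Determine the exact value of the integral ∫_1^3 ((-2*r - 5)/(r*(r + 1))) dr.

-5*log(3) + 3*log(2)

Factor the denominator: r**2 + r = (r + 1)r.
Partial fractions: (-2*r - 5)/(r*(r + 1)) = 3/(r + 1) - 5/r.
An antiderivative is F(r) = -5*log(r) + 3*log(r + 1).
Then F(3) - F(1) = (-5*log(3) + 6*log(2)) - (log(8)) = -5*log(3) + 3*log(2).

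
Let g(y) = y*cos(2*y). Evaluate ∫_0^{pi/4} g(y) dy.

Integrate by parts once (u = y, dv = cos(2*y) dy).
An antiderivative is F(y) = y*sin(2*y)/2 + cos(2*y)/4.
Then F(pi/4) - F(0) = (pi/8) - (1/4) = -1/4 + pi/8.

-1/4 + pi/8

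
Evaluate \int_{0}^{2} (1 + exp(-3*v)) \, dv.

7/3 - exp(-6)/3

An antiderivative is F(v) = v - exp(-3*v)/3.
Then F(2) - F(0) = (2 - exp(-6)/3) - (-1/3) = 7/3 - exp(-6)/3.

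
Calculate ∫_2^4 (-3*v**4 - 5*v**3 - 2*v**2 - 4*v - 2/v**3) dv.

-229613/240

By the power rule, an antiderivative is F(v) = -3*v**5/5 - 5*v**4/4 - 2*v**3/3 - 2*v**2 + v**(-2).
Then F(4) - F(2) = (-242161/240) - (-3137/60) = -229613/240.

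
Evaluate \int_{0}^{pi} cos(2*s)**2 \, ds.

Use the identity cos^2(2*s) = (1 + cos(4*s))/2.
An antiderivative is F(s) = s/2 + sin(4*s)/8.
Then F(pi) - F(0) = (pi/2) - (0) = pi/2.

pi/2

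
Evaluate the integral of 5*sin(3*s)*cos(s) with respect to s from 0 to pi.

Use the identity sin(3*s)cos(s) = [sin(4*s) + sin(2*s)]/2.
An antiderivative is F(s) = -5*cos(2*s)/4 - 5*cos(4*s)/8.
Then F(pi) - F(0) = (-15/8) - (-15/8) = 0.

0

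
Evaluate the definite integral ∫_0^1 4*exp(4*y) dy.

-1 + exp(4)

Let u = 4*y, so du = 4 dy. When y = 0, u = 0; when y = 1, u = 4.
The integral becomes ∫ exp(u) du from 0 to 4, with antiderivative exp(u).
Back in y: F(y) = exp(4*y).
Then F(1) - F(0) = (exp(4)) - (1) = -1 + exp(4).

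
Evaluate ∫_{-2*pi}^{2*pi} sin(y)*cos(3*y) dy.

Use the identity sin(y)cos(3*y) = [sin(4*y) + sin(-2*y)]/2.
An antiderivative is F(y) = cos(2*y)/4 - cos(4*y)/8.
Then F(2*pi) - F(-2*pi) = (1/8) - (1/8) = 0.

0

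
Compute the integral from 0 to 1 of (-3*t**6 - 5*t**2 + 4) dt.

40/21

By the power rule, an antiderivative is F(t) = -3*t**7/7 - 5*t**3/3 + 4*t.
Then F(1) - F(0) = (40/21) - (0) = 40/21.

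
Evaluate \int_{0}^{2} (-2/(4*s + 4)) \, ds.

An antiderivative is F(s) = -log(4*s + 4)/2.
Then F(2) - F(0) = (-log(12)/2) - (-log(2)) = -log(12)/2 + log(2).

-log(12)/2 + log(2)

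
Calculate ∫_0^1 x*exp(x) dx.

1

Integrate by parts once (u = x, dv = exp(x) dx).
An antiderivative is F(x) = (x - 1)*exp(x).
Then F(1) - F(0) = (0) - (-1) = 1.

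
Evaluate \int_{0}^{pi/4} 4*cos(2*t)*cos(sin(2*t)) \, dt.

2*sin(1)

Let u = sin(2*t), so du = 2*cos(2*t) dt. When t = 0, u = 0; when t = pi/4, u = 1.
The integral becomes 2·∫ cos(u) du from 0 to 1, with antiderivative 2*sin(u).
Back in t: F(t) = 2*sin(sin(2*t)).
Then F(pi/4) - F(0) = (2*sin(1)) - (0) = 2*sin(1).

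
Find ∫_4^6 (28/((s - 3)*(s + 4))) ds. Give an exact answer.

-4*log(5) + 4*log(3) + 8*log(2)

Factor the denominator: s**2 + s - 12 = (s + 4)(s - 3).
Partial fractions: 28/((s - 3)*(s + 4)) = -4/(s + 4) + 4/(s - 3).
An antiderivative is F(s) = 4*log(s - 3) - 4*log(s + 4).
Then F(6) - F(4) = (-4*log(5) - 4*log(2) + 4*log(3)) - (-12*log(2)) = -4*log(5) + 4*log(3) + 8*log(2).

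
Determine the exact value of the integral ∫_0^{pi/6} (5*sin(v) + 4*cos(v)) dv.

An antiderivative is F(v) = 4*sin(v) - 5*cos(v).
Then F(pi/6) - F(0) = (2 - 5*sqrt(3)/2) - (-5) = 7 - 5*sqrt(3)/2.

7 - 5*sqrt(3)/2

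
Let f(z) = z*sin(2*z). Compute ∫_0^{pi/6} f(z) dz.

Integrate by parts once (u = z, dv = sin(2*z) dz).
An antiderivative is F(z) = -z*cos(2*z)/2 + sin(2*z)/4.
Then F(pi/6) - F(0) = (-pi/24 + sqrt(3)/8) - (0) = -pi/24 + sqrt(3)/8.

-pi/24 + sqrt(3)/8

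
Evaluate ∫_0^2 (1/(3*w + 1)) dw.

log(7)/3

An antiderivative is F(w) = log(3*w + 1)/3.
Then F(2) - F(0) = (log(7)/3) - (0) = log(7)/3.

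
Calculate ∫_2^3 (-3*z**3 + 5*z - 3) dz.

By the power rule, an antiderivative is F(z) = -3*z**4/4 + 5*z**2/2 - 3*z.
Then F(3) - F(2) = (-189/4) - (-8) = -157/4.

-157/4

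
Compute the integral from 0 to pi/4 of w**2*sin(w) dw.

-2 - sqrt(2)*pi**2/32 + sqrt(2)*pi/4 + sqrt(2)

Integrate by parts twice (u = w^2, dv = sin(w) dw).
An antiderivative is F(w) = -w**2*cos(w) + 2*w*sin(w) + 2*cos(w).
Then F(pi/4) - F(0) = (sqrt(2)*(-pi**2 + 8*pi + 32)/32) - (2) = -2 - sqrt(2)*pi**2/32 + sqrt(2)*pi/4 + sqrt(2).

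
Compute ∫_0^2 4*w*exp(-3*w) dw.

Integrate by parts once (u = w, dv = 4*exp(-3*w) dw).
An antiderivative is F(w) = (-12*w - 4)*exp(-3*w)/9.
Then F(2) - F(0) = (-28*exp(-6)/9) - (-4/9) = 4/9 - 28*exp(-6)/9.

4/9 - 28*exp(-6)/9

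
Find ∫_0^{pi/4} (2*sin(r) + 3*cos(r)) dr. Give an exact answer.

An antiderivative is F(r) = 3*sin(r) - 2*cos(r).
Then F(pi/4) - F(0) = (sqrt(2)/2) - (-2) = sqrt(2)/2 + 2.

sqrt(2)/2 + 2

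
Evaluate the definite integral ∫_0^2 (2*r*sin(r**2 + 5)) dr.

Let u = r**2 + 5, so du = 2*r dr. When r = 0, u = 5; when r = 2, u = 9.
The integral becomes ∫ sin(u) du from 5 to 9, with antiderivative -cos(u).
Back in r: F(r) = -cos(r**2 + 5).
Then F(2) - F(0) = (-cos(9)) - (-cos(5)) = cos(5) - cos(9).

cos(5) - cos(9)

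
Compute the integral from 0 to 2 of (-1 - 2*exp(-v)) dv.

-4 + 2*exp(-2)

An antiderivative is F(v) = -v + 2*exp(-v).
Then F(2) - F(0) = (-2 + 2*exp(-2)) - (2) = -4 + 2*exp(-2).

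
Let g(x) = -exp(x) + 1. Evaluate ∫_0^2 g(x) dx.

3 - exp(2)

An antiderivative is F(x) = x - exp(x).
Then F(2) - F(0) = (2 - exp(2)) - (-1) = 3 - exp(2).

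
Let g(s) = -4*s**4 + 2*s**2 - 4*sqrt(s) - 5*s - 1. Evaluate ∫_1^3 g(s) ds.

-978/5 - 8*sqrt(3)

By the power rule, an antiderivative is F(s) = -4*s**5/5 - 8*s**(3/2)/3 + 2*s**3/3 - 5*s**2/2 - s.
Then F(3) - F(1) = (-2019/10 - 8*sqrt(3)) - (-63/10) = -978/5 - 8*sqrt(3).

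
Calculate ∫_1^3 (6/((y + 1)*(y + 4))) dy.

Factor the denominator: y**2 + 5*y + 4 = (y + 4)(y + 1).
Partial fractions: 6/((y + 1)*(y + 4)) = -2/(y + 4) + 2/(y + 1).
An antiderivative is F(y) = 2*log(y + 1) - 2*log(y + 4).
Then F(3) - F(1) = (log(16/49)) - (log(4/25)) = log(100/49).

log(100/49)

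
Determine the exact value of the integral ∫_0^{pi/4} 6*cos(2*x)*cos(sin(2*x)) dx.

3*sin(1)

Let u = sin(2*x), so du = 2*cos(2*x) dx. When x = 0, u = 0; when x = pi/4, u = 1.
The integral becomes 3·∫ cos(u) du from 0 to 1, with antiderivative 3*sin(u).
Back in x: F(x) = 3*sin(sin(2*x)).
Then F(pi/4) - F(0) = (3*sin(1)) - (0) = 3*sin(1).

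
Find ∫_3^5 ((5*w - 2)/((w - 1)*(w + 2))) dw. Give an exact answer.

-4*log(5) + log(2) + 4*log(7)

Factor the denominator: w**2 + w - 2 = (w + 2)(w - 1).
Partial fractions: (5*w - 2)/((w - 1)*(w + 2)) = 4/(w + 2) + 1/(w - 1).
An antiderivative is F(w) = log(w - 1) + 4*log(w + 2).
Then F(5) - F(3) = (2*log(2) + 4*log(7)) - (log(2) + 4*log(5)) = -4*log(5) + log(2) + 4*log(7).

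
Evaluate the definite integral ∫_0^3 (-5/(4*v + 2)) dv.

-5*log(7)/4

An antiderivative is F(v) = -5*log(4*v + 2)/4.
Then F(3) - F(0) = (-5*log(14)/4) - (-5*log(2)/4) = -5*log(7)/4.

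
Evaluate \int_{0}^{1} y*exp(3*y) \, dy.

Integrate by parts once (u = y, dv = exp(3*y) dy).
An antiderivative is F(y) = (3*y - 1)*exp(3*y)/9.
Then F(1) - F(0) = (2*exp(3)/9) - (-1/9) = 1/9 + 2*exp(3)/9.

1/9 + 2*exp(3)/9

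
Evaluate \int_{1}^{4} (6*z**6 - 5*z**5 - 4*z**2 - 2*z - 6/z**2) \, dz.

By the power rule, an antiderivative is F(z) = 6*z**7/7 - 5*z**6/6 - 4*z**3/3 - z**2 + 6/z.
Then F(4) - F(1) = (442271/42) - (155/42) = 73686/7.

73686/7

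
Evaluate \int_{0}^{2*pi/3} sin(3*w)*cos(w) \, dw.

9/16

Use the identity sin(3*w)cos(w) = [sin(4*w) + sin(2*w)]/2.
An antiderivative is F(w) = -cos(2*w)/4 - cos(4*w)/8.
Then F(2*pi/3) - F(0) = (3/16) - (-3/8) = 9/16.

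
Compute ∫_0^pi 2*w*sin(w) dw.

2*pi

Integrate by parts once (u = w, dv = 2*sin(w) dw).
An antiderivative is F(w) = -2*w*cos(w) + 2*sin(w).
Then F(pi) - F(0) = (2*pi) - (0) = 2*pi.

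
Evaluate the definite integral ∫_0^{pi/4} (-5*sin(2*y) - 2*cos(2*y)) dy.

An antiderivative is F(y) = -sin(2*y) + 5*cos(2*y)/2.
Then F(pi/4) - F(0) = (-1) - (5/2) = -7/2.

-7/2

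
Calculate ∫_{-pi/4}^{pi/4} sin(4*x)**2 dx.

pi/4

Use the identity sin^2(4*x) = (1 - cos(8*x))/2.
An antiderivative is F(x) = x/2 - sin(8*x)/16.
Then F(pi/4) - F(-pi/4) = (pi/8) - (-pi/8) = pi/4.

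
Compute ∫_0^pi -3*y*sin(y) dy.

-3*pi

Integrate by parts once (u = y, dv = -3*sin(y) dy).
An antiderivative is F(y) = 3*y*cos(y) - 3*sin(y).
Then F(pi) - F(0) = (-3*pi) - (0) = -3*pi.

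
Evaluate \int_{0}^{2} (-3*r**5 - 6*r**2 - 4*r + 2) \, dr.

-52

By the power rule, an antiderivative is F(r) = -r**6/2 - 2*r**3 - 2*r**2 + 2*r.
Then F(2) - F(0) = (-52) - (0) = -52.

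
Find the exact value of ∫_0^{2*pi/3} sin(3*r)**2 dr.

pi/3

Use the identity sin^2(3*r) = (1 - cos(6*r))/2.
An antiderivative is F(r) = r/2 - sin(6*r)/12.
Then F(2*pi/3) - F(0) = (pi/3) - (0) = pi/3.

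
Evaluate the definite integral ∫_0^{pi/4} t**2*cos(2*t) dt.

-1/4 + pi**2/32

Integrate by parts twice (u = t^2, dv = cos(2*t) dt).
An antiderivative is F(t) = t**2*sin(2*t)/2 + t*cos(2*t)/2 - sin(2*t)/4.
Then F(pi/4) - F(0) = (-1/4 + pi**2/32) - (0) = -1/4 + pi**2/32.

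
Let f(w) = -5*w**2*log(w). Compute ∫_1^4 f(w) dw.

Integrate by parts once (u = ln w, dv = -5*w**2 dw).
An antiderivative is F(w) = -5*w**3*(3*log(w) - 1)/9.
Then F(4) - F(1) = (320/9 - 640*log(2)/3) - (5/9) = 35 - 640*log(2)/3.

35 - 640*log(2)/3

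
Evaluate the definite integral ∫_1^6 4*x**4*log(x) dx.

-1244 + 31104*log(6)/5

Integrate by parts once (u = ln x, dv = 4*x**4 dx).
An antiderivative is F(x) = 4*x**5*(5*log(x) - 1)/25.
Then F(6) - F(1) = (-31104/25 + 31104*log(6)/5) - (-4/25) = -1244 + 31104*log(6)/5.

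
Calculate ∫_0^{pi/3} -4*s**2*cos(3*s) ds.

8*pi/27

Integrate by parts twice (u = s^2, dv = -4*cos(3*s) ds).
An antiderivative is F(s) = -4*s**2*sin(3*s)/3 - 8*s*cos(3*s)/9 + 8*sin(3*s)/27.
Then F(pi/3) - F(0) = (8*pi/27) - (0) = 8*pi/27.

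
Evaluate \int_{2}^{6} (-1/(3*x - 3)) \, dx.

-log(15)/3 + log(3)/3

An antiderivative is F(x) = -log(3*x - 3)/3.
Then F(6) - F(2) = (-log(15)/3) - (-log(3)/3) = -log(15)/3 + log(3)/3.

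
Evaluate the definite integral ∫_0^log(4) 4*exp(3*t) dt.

Let u = exp(t), so du = exp(t) dt. When t = 0, u = 1; when t = log(4), u = 4.
The integral becomes 4·∫ u**2 du from 1 to 4, with antiderivative 4*u**3/3.
Back in t: F(t) = 4*exp(3*t)/3.
Then F(log(4)) - F(0) = (256/3) - (4/3) = 84.

84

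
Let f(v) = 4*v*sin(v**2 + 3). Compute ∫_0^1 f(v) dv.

2*cos(3) - 2*cos(4)

Let u = v**2 + 3, so du = 2*v dv. When v = 0, u = 3; when v = 1, u = 4.
The integral becomes 2·∫ sin(u) du from 3 to 4, with antiderivative -2*cos(u).
Back in v: F(v) = -2*cos(v**2 + 3).
Then F(1) - F(0) = (-2*cos(4)) - (-2*cos(3)) = 2*cos(3) - 2*cos(4).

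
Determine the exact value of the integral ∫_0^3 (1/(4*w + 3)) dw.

log(5)/4

An antiderivative is F(w) = log(4*w + 3)/4.
Then F(3) - F(0) = (log(15)/4) - (log(3)/4) = log(5)/4.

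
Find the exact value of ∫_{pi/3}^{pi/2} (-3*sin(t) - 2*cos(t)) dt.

-7/2 + sqrt(3)

An antiderivative is F(t) = -2*sin(t) + 3*cos(t).
Then F(pi/2) - F(pi/3) = (-2) - (3/2 - sqrt(3)) = -7/2 + sqrt(3).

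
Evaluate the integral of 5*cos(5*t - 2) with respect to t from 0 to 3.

Let u = 5*t - 2, so du = 5 dt. When t = 0, u = -2; when t = 3, u = 13.
The integral becomes ∫ cos(u) du from -2 to 13, with antiderivative sin(u).
Back in t: F(t) = sin(5*t - 2).
Then F(3) - F(0) = (sin(13)) - (-sin(2)) = sin(13) + sin(2).

sin(13) + sin(2)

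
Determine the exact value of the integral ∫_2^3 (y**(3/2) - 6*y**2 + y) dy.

-71/2 - 8*sqrt(2)/5 + 18*sqrt(3)/5

By the power rule, an antiderivative is F(y) = 2*y**(5/2)/5 - 2*y**3 + y**2/2.
Then F(3) - F(2) = (-99/2 + 18*sqrt(3)/5) - (-14 + 8*sqrt(2)/5) = -71/2 - 8*sqrt(2)/5 + 18*sqrt(3)/5.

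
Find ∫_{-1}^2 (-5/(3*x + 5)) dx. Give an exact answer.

-5*log(11)/3 + 5*log(2)/3

An antiderivative is F(x) = -5*log(3*x + 5)/3.
Then F(2) - F(-1) = (-5*log(11)/3) - (-5*log(2)/3) = -5*log(11)/3 + 5*log(2)/3.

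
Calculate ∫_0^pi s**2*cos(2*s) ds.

Integrate by parts twice (u = s^2, dv = cos(2*s) ds).
An antiderivative is F(s) = s**2*sin(2*s)/2 + s*cos(2*s)/2 - sin(2*s)/4.
Then F(pi) - F(0) = (pi/2) - (0) = pi/2.

pi/2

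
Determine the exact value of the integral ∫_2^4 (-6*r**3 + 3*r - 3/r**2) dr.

By the power rule, an antiderivative is F(r) = -3*r**4/2 + 3*r**2/2 + 3/r.
Then F(4) - F(2) = (-1437/4) - (-33/2) = -1371/4.

-1371/4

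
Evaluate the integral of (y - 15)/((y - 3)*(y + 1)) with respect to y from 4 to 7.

Factor the denominator: y**2 - 2*y - 3 = (y + 1)(y - 3).
Partial fractions: (y - 15)/((y - 3)*(y + 1)) = 4/(y + 1) - 3/(y - 3).
An antiderivative is F(y) = -3*log(y - 3) + 4*log(y + 1).
Then F(7) - F(4) = (log(64)) - (4*log(5)) = -4*log(5) + 6*log(2).

-4*log(5) + 6*log(2)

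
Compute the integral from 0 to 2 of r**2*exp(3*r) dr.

Integrate by parts twice (u = r^2, dv = exp(3*r) dr).
An antiderivative is F(r) = (9*r**2 - 6*r + 2)*exp(3*r)/27.
Then F(2) - F(0) = (26*exp(6)/27) - (2/27) = -2/27 + 26*exp(6)/27.

-2/27 + 26*exp(6)/27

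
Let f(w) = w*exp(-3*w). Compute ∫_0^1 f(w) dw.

(-4 + exp(3))*exp(-3)/9

Integrate by parts once (u = w, dv = exp(-3*w) dw).
An antiderivative is F(w) = (-3*w - 1)*exp(-3*w)/9.
Then F(1) - F(0) = (-4*exp(-3)/9) - (-1/9) = (-4 + exp(3))*exp(-3)/9.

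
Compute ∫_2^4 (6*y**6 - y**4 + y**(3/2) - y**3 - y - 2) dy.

By the power rule, an antiderivative is F(y) = 6*y**7/7 + 2*y**(5/2)/5 - y**5/5 - y**4/4 - y**2/2 - 2*y.
Then F(4) - F(2) = (96400/7) - (8*sqrt(2)/5 + 3266/35) = 478734/35 - 8*sqrt(2)/5.

478734/35 - 8*sqrt(2)/5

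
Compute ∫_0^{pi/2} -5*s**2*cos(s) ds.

Integrate by parts twice (u = s^2, dv = -5*cos(s) ds).
An antiderivative is F(s) = -5*s**2*sin(s) - 10*s*cos(s) + 10*sin(s).
Then F(pi/2) - F(0) = (10 - 5*pi**2/4) - (0) = 10 - 5*pi**2/4.

10 - 5*pi**2/4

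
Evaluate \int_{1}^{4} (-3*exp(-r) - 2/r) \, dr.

An antiderivative is F(r) = -2*log(r) + 3*exp(-r).
Then F(4) - F(1) = (-4*log(2) + 3*exp(-4)) - (3*exp(-1)) = -4*log(2) - 3*exp(-1) + 3*exp(-4).

-4*log(2) - 3*exp(-1) + 3*exp(-4)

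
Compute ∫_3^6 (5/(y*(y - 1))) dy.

Factor the denominator: y**2 - y = y(y - 1).
Partial fractions: 5/(y*(y - 1)) = -5/y + 5/(y - 1).
An antiderivative is F(y) = -5*log(y) + 5*log(y - 1).
Then F(6) - F(3) = (-5*log(3) - 5*log(2) + 5*log(5)) - (-5*log(3) + 5*log(2)) = -10*log(2) + 5*log(5).

-10*log(2) + 5*log(5)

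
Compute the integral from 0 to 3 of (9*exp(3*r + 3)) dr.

-3*(1 - exp(9))*exp(3)

Let u = 3*r + 3, so du = 3 dr. When r = 0, u = 3; when r = 3, u = 12.
The integral becomes 3·∫ exp(u) du from 3 to 12, with antiderivative 3*exp(u).
Back in r: F(r) = 3*exp(3*r + 3).
Then F(3) - F(0) = (3*exp(12)) - (3*exp(3)) = -3*(1 - exp(9))*exp(3).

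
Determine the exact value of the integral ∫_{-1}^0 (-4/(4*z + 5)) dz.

An antiderivative is F(z) = -log(4*z + 5).
Then F(0) - F(-1) = (-log(5)) - (0) = -log(5).

-log(5)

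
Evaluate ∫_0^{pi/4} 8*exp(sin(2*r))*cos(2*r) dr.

-4 + 4*E

Let u = sin(2*r), so du = 2*cos(2*r) dr. When r = 0, u = 0; when r = pi/4, u = 1.
The integral becomes 4·∫ exp(u) du from 0 to 1, with antiderivative 4*exp(u).
Back in r: F(r) = 4*exp(sin(2*r)).
Then F(pi/4) - F(0) = (4*E) - (4) = -4 + 4*E.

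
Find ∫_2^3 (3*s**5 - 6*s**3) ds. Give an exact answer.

By the power rule, an antiderivative is F(s) = s**6/2 - 3*s**4/2.
Then F(3) - F(2) = (243) - (8) = 235.

235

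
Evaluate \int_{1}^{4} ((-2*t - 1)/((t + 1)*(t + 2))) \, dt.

Factor the denominator: t**2 + 3*t + 2 = (t + 2)(t + 1).
Partial fractions: (-2*t - 1)/((t + 1)*(t + 2)) = -3/(t + 2) + 1/(t + 1).
An antiderivative is F(t) = log(t + 1) - 3*log(t + 2).
Then F(4) - F(1) = (-3*log(3) - 3*log(2) + log(5)) - (log(2/27)) = log(5/16).

log(5/16)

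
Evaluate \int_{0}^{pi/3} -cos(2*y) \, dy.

-sqrt(3)/4

An antiderivative is F(y) = -sin(2*y)/2.
Then F(pi/3) - F(0) = (-sqrt(3)/4) - (0) = -sqrt(3)/4.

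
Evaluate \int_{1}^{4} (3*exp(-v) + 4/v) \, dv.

An antiderivative is F(v) = 4*log(v) - 3*exp(-v).
Then F(4) - F(1) = (-3*exp(-4) + 8*log(2)) - (-3*exp(-1)) = -3*exp(-4) + 3*exp(-1) + 8*log(2).

-3*exp(-4) + 3*exp(-1) + 8*log(2)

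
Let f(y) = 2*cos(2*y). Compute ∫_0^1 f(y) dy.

sin(2)

Let u = 2*y, so du = 2 dy. When y = 0, u = 0; when y = 1, u = 2.
The integral becomes ∫ cos(u) du from 0 to 2, with antiderivative sin(u).
Back in y: F(y) = sin(2*y).
Then F(1) - F(0) = (sin(2)) - (0) = sin(2).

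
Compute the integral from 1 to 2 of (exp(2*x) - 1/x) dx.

An antiderivative is F(x) = exp(2*x)/2 - log(x).
Then F(2) - F(1) = (-log(2) + exp(4)/2) - (exp(2)/2) = -exp(2)/2 - log(2) + exp(4)/2.

-exp(2)/2 - log(2) + exp(4)/2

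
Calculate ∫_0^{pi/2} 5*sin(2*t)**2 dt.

Use the identity sin^2(2*t) = (1 - cos(4*t))/2.
An antiderivative is F(t) = 5*t/2 - 5*sin(4*t)/8.
Then F(pi/2) - F(0) = (5*pi/4) - (0) = 5*pi/4.

5*pi/4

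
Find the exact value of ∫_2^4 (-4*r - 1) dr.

-26

By the power rule, an antiderivative is F(r) = -2*r**2 - r.
Then F(4) - F(2) = (-36) - (-10) = -26.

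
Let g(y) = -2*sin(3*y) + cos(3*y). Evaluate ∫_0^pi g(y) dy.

An antiderivative is F(y) = sin(3*y)/3 + 2*cos(3*y)/3.
Then F(pi) - F(0) = (-2/3) - (2/3) = -4/3.

-4/3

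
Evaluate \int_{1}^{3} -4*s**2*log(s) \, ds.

Integrate by parts once (u = ln s, dv = -4*s**2 ds).
An antiderivative is F(s) = -4*s**3*(3*log(s) - 1)/9.
Then F(3) - F(1) = (12 - 36*log(3)) - (4/9) = 104/9 - 36*log(3).

104/9 - 36*log(3)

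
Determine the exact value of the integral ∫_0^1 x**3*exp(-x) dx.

Integrate by parts 3 times (u = x^3, dv = exp(-x) dx).
An antiderivative is F(x) = (-x**3 - 3*x**2 - 6*x - 6)*exp(-x).
Then F(1) - F(0) = (-16*exp(-1)) - (-6) = 6 - 16*exp(-1).

6 - 16*exp(-1)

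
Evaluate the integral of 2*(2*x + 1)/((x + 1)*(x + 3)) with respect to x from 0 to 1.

-5*log(3) + 9*log(2)

Factor the denominator: x**2 + 4*x + 3 = (x + 3)(x + 1).
Partial fractions: 2*(2*x + 1)/((x + 1)*(x + 3)) = 5/(x + 3) - 1/(x + 1).
An antiderivative is F(x) = -log(x + 1) + 5*log(x + 3).
Then F(1) - F(0) = (9*log(2)) - (5*log(3)) = -5*log(3) + 9*log(2).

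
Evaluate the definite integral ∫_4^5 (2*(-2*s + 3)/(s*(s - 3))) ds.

log(4/25)

Factor the denominator: s**2 - 3*s = s(s - 3).
Partial fractions: 2*(-2*s + 3)/(s*(s - 3)) = -2/s - 2/(s - 3).
An antiderivative is F(s) = -2*log(s) - 2*log(s - 3).
Then F(5) - F(4) = (-log(100)) - (-log(16)) = log(4/25).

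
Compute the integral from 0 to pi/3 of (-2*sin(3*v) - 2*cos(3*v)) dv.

-4/3

An antiderivative is F(v) = -2*sin(3*v)/3 + 2*cos(3*v)/3.
Then F(pi/3) - F(0) = (-2/3) - (2/3) = -4/3.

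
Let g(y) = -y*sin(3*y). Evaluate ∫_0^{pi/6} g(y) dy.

-1/9

Integrate by parts once (u = y, dv = -sin(3*y) dy).
An antiderivative is F(y) = y*cos(3*y)/3 - sin(3*y)/9.
Then F(pi/6) - F(0) = (-1/9) - (0) = -1/9.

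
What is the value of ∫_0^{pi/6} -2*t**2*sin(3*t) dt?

Integrate by parts twice (u = t^2, dv = -2*sin(3*t) dt).
An antiderivative is F(t) = 2*t**2*cos(3*t)/3 - 4*t*sin(3*t)/9 - 4*cos(3*t)/27.
Then F(pi/6) - F(0) = (-2*pi/27) - (-4/27) = 4/27 - 2*pi/27.

4/27 - 2*pi/27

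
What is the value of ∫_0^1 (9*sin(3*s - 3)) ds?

-3 + 3*cos(3)

Let u = 3*s - 3, so du = 3 ds. When s = 0, u = -3; when s = 1, u = 0.
The integral becomes 3·∫ sin(u) du from -3 to 0, with antiderivative -3*cos(u).
Back in s: F(s) = -3*cos(3*s - 3).
Then F(1) - F(0) = (-3) - (-3*cos(3)) = -3 + 3*cos(3).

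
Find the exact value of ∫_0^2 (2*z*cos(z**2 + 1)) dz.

Let u = z**2 + 1, so du = 2*z dz. When z = 0, u = 1; when z = 2, u = 5.
The integral becomes ∫ cos(u) du from 1 to 5, with antiderivative sin(u).
Back in z: F(z) = sin(z**2 + 1).
Then F(2) - F(0) = (sin(5)) - (sin(1)) = sin(5) - sin(1).

sin(5) - sin(1)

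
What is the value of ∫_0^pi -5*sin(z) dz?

An antiderivative is F(z) = 5*cos(z).
Then F(pi) - F(0) = (-5) - (5) = -10.

-10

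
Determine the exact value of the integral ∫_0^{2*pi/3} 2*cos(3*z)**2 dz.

Use the identity cos^2(3*z) = (1 + cos(6*z))/2.
An antiderivative is F(z) = z + sin(6*z)/6.
Then F(2*pi/3) - F(0) = (2*pi/3) - (0) = 2*pi/3.

2*pi/3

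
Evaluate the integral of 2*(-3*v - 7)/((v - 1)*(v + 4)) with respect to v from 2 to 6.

-6*log(5) + 2*log(3)

Factor the denominator: v**2 + 3*v - 4 = (v + 4)(v - 1).
Partial fractions: 2*(-3*v - 7)/((v - 1)*(v + 4)) = -2/(v + 4) - 4/(v - 1).
An antiderivative is F(v) = -4*log(v - 1) - 2*log(v + 4).
Then F(6) - F(2) = (-6*log(5) - 2*log(2)) - (-log(36)) = -6*log(5) + 2*log(3).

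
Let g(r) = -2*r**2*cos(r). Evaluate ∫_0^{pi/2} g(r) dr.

Integrate by parts twice (u = r^2, dv = -2*cos(r) dr).
An antiderivative is F(r) = -2*r**2*sin(r) - 4*r*cos(r) + 4*sin(r).
Then F(pi/2) - F(0) = (4 - pi**2/2) - (0) = 4 - pi**2/2.

4 - pi**2/2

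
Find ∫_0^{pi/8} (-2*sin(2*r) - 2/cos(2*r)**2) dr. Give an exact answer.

An antiderivative is F(r) = cos(2*r) - tan(2*r).
Then F(pi/8) - F(0) = (-1 + sqrt(2)/2) - (1) = -2 + sqrt(2)/2.

-2 + sqrt(2)/2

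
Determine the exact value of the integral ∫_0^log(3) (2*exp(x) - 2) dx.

4 - 2*log(3)

An antiderivative is F(x) = -2*x + 2*exp(x).
Then F(log(3)) - F(0) = (6 - 2*log(3)) - (2) = 4 - 2*log(3).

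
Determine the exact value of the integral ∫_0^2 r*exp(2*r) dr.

1/4 + 3*exp(4)/4

Integrate by parts once (u = r, dv = exp(2*r) dr).
An antiderivative is F(r) = (2*r - 1)*exp(2*r)/4.
Then F(2) - F(0) = (3*exp(4)/4) - (-1/4) = 1/4 + 3*exp(4)/4.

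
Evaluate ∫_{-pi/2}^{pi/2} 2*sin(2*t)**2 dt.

Use the identity sin^2(2*t) = (1 - cos(4*t))/2.
An antiderivative is F(t) = t - sin(4*t)/4.
Then F(pi/2) - F(-pi/2) = (pi/2) - (-pi/2) = pi.

pi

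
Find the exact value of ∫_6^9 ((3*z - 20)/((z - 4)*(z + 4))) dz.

Factor the denominator: z**2 - 16 = (z + 4)(z - 4).
Partial fractions: (3*z - 20)/((z - 4)*(z + 4)) = 4/(z + 4) - 1/(z - 4).
An antiderivative is F(z) = -log(z - 4) + 4*log(z + 4).
Then F(9) - F(6) = (-log(5) + 4*log(13)) - (3*log(2) + 4*log(5)) = -5*log(5) - 3*log(2) + 4*log(13).

-5*log(5) - 3*log(2) + 4*log(13)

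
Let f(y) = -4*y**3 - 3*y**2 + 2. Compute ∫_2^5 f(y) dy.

-720

By the power rule, an antiderivative is F(y) = -y**4 - y**3 + 2*y.
Then F(5) - F(2) = (-740) - (-20) = -720.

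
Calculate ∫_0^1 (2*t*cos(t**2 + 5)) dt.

Let u = t**2 + 5, so du = 2*t dt. When t = 0, u = 5; when t = 1, u = 6.
The integral becomes ∫ cos(u) du from 5 to 6, with antiderivative sin(u).
Back in t: F(t) = sin(t**2 + 5).
Then F(1) - F(0) = (sin(6)) - (sin(5)) = sin(6) - sin(5).

sin(6) - sin(5)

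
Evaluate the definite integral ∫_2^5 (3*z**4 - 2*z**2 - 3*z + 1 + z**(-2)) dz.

8748/5

By the power rule, an antiderivative is F(z) = 3*z**5/5 - 2*z**3/3 - 3*z**2/2 + z - 1/z.
Then F(5) - F(2) = (52769/30) - (281/30) = 8748/5.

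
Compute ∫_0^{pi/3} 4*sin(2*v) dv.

3

An antiderivative is F(v) = -2*cos(2*v).
Then F(pi/3) - F(0) = (1) - (-2) = 3.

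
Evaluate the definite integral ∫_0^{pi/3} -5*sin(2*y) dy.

An antiderivative is F(y) = 5*cos(2*y)/2.
Then F(pi/3) - F(0) = (-5/4) - (5/2) = -15/4.

-15/4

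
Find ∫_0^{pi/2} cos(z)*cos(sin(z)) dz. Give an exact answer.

Let u = sin(z), so du = cos(z) dz. When z = 0, u = 0; when z = pi/2, u = 1.
The integral becomes ∫ cos(u) du from 0 to 1, with antiderivative sin(u).
Back in z: F(z) = sin(sin(z)).
Then F(pi/2) - F(0) = (sin(1)) - (0) = sin(1).

sin(1)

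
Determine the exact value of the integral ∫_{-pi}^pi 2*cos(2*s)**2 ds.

Use the identity cos^2(2*s) = (1 + cos(4*s))/2.
An antiderivative is F(s) = s + sin(4*s)/4.
Then F(pi) - F(-pi) = (pi) - (-pi) = 2*pi.

2*pi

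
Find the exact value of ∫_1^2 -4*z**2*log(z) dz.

Integrate by parts once (u = ln z, dv = -4*z**2 dz).
An antiderivative is F(z) = -4*z**3*(3*log(z) - 1)/9.
Then F(2) - F(1) = (32/9 - 32*log(2)/3) - (4/9) = 28/9 - 32*log(2)/3.

28/9 - 32*log(2)/3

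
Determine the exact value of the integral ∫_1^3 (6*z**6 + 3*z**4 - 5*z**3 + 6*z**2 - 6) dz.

68562/35

By the power rule, an antiderivative is F(z) = 6*z**7/7 + 3*z**5/5 - 5*z**4/4 + 2*z**3 - 6*z.
Then F(3) - F(1) = (273717/140) - (-531/140) = 68562/35.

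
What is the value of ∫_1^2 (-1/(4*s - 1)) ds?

-log(7)/4 + log(3)/4

An antiderivative is F(s) = -log(4*s - 1)/4.
Then F(2) - F(1) = (-log(7)/4) - (-log(3)/4) = -log(7)/4 + log(3)/4.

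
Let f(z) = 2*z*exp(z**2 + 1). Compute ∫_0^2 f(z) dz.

-exp(1) + exp(5)

Let u = z**2 + 1, so du = 2*z dz. When z = 0, u = 1; when z = 2, u = 5.
The integral becomes ∫ exp(u) du from 1 to 5, with antiderivative exp(u).
Back in z: F(z) = exp(z**2 + 1).
Then F(2) - F(0) = (exp(5)) - (exp(1)) = -exp(1) + exp(5).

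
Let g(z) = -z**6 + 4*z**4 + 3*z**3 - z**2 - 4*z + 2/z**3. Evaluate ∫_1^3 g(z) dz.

By the power rule, an antiderivative is F(z) = -z**7/7 + 4*z**5/5 + 3*z**4/4 - z**3/3 - 2*z**2 - 1/z**2.
Then F(3) - F(1) = (-106331/1260) - (-809/420) = -25976/315.

-25976/315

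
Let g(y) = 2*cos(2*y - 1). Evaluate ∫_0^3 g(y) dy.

sin(5) + sin(1)

Let u = 2*y - 1, so du = 2 dy. When y = 0, u = -1; when y = 3, u = 5.
The integral becomes ∫ cos(u) du from -1 to 5, with antiderivative sin(u).
Back in y: F(y) = sin(2*y - 1).
Then F(3) - F(0) = (sin(5)) - (-sin(1)) = sin(5) + sin(1).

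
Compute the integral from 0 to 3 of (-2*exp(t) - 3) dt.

-2*exp(3) - 7

An antiderivative is F(t) = -3*t - 2*exp(t).
Then F(3) - F(0) = (-2*exp(3) - 9) - (-2) = -2*exp(3) - 7.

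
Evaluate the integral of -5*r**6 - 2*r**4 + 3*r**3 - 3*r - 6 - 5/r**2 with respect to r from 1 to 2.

-14681/140

By the power rule, an antiderivative is F(r) = -5*r**7/7 - 2*r**5/5 + 3*r**4/4 - 3*r**2/2 - 6*r + 5/r.
Then F(2) - F(1) = (-7541/70) - (-401/140) = -14681/140.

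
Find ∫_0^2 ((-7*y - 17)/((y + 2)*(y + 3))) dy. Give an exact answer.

-4*log(5) - 3*log(2) + 4*log(3)

Factor the denominator: y**2 + 5*y + 6 = (y + 3)(y + 2).
Partial fractions: (-7*y - 17)/((y + 2)*(y + 3)) = -4/(y + 3) - 3/(y + 2).
An antiderivative is F(y) = -3*log(y + 2) - 4*log(y + 3).
Then F(2) - F(0) = (-4*log(5) - 6*log(2)) - (-4*log(3) - 3*log(2)) = -4*log(5) - 3*log(2) + 4*log(3).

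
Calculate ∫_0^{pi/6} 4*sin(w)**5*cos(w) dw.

1/96

Let u = sin(w), so du = cos(w) dw. When w = 0, u = 0; when w = pi/6, u = 1/2.
The integral becomes 4·∫ u**5 du from 0 to 1/2, with antiderivative 2*u**6/3.
Back in w: F(w) = 2*sin(w)**6/3.
Then F(pi/6) - F(0) = (1/96) - (0) = 1/96.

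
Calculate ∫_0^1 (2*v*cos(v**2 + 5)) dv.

sin(6) - sin(5)

Let u = v**2 + 5, so du = 2*v dv. When v = 0, u = 5; when v = 1, u = 6.
The integral becomes ∫ cos(u) du from 5 to 6, with antiderivative sin(u).
Back in v: F(v) = sin(v**2 + 5).
Then F(1) - F(0) = (sin(6)) - (sin(5)) = sin(6) - sin(5).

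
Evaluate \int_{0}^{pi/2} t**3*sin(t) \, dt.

-6 + 3*pi**2/4

Integrate by parts 3 times (u = t^3, dv = sin(t) dt).
An antiderivative is F(t) = -t**3*cos(t) + 3*t**2*sin(t) + 6*t*cos(t) - 6*sin(t).
Then F(pi/2) - F(0) = (-6 + 3*pi**2/4) - (0) = -6 + 3*pi**2/4.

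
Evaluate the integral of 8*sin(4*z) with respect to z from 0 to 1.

Let u = 4*z, so du = 4 dz. When z = 0, u = 0; when z = 1, u = 4.
The integral becomes 2·∫ sin(u) du from 0 to 4, with antiderivative -2*cos(u).
Back in z: F(z) = -2*cos(4*z).
Then F(1) - F(0) = (-2*cos(4)) - (-2) = 2 - 2*cos(4).

2 - 2*cos(4)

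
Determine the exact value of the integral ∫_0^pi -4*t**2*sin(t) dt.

Integrate by parts twice (u = t^2, dv = -4*sin(t) dt).
An antiderivative is F(t) = 4*t**2*cos(t) - 8*t*sin(t) - 8*cos(t).
Then F(pi) - F(0) = (8 - 4*pi**2) - (-8) = 16 - 4*pi**2.

16 - 4*pi**2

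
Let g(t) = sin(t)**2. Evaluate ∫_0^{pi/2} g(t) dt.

pi/4

Use the identity sin^2(t) = (1 - cos(2*t))/2.
An antiderivative is F(t) = t/2 - sin(2*t)/4.
Then F(pi/2) - F(0) = (pi/4) - (0) = pi/4.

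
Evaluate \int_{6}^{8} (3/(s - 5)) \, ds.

log(27)

An antiderivative is F(s) = 3*log(s - 5).
Then F(8) - F(6) = (log(27)) - (0) = log(27).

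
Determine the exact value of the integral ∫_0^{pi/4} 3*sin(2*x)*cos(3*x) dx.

Use the identity sin(2*x)cos(3*x) = [sin(5*x) + sin(-x)]/2.
An antiderivative is F(x) = 3*cos(x)/2 - 3*cos(5*x)/10.
Then F(pi/4) - F(0) = (9*sqrt(2)/10) - (6/5) = -6/5 + 9*sqrt(2)/10.

-6/5 + 9*sqrt(2)/10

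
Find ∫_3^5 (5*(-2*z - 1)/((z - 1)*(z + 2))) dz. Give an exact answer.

Factor the denominator: z**2 + z - 2 = (z + 2)(z - 1).
Partial fractions: 5*(-2*z - 1)/((z - 1)*(z + 2)) = -5/(z + 2) - 5/(z - 1).
An antiderivative is F(z) = -5*log(z - 1) - 5*log(z + 2).
Then F(5) - F(3) = (-5*log(7) - 10*log(2)) - (-5*log(5) - 5*log(2)) = -5*log(7) - 5*log(2) + 5*log(5).

-5*log(7) - 5*log(2) + 5*log(5)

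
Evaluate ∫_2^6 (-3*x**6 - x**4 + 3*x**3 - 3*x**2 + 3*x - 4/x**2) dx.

By the power rule, an antiderivative is F(x) = -3*x**7/7 - x**5/5 + 3*x**4/4 - x**3 + 3*x**2/2 + 4/x.
Then F(6) - F(2) = (-12675296/105) - (-1724/35) = -12670124/105.

-12670124/105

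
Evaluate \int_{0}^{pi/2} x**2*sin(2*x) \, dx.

Integrate by parts twice (u = x^2, dv = sin(2*x) dx).
An antiderivative is F(x) = -x**2*cos(2*x)/2 + x*sin(2*x)/2 + cos(2*x)/4.
Then F(pi/2) - F(0) = (-1/4 + pi**2/8) - (1/4) = -1/2 + pi**2/8.

-1/2 + pi**2/8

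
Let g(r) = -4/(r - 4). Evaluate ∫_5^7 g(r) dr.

An antiderivative is F(r) = -4*log(r - 4).
Then F(7) - F(5) = (-log(81)) - (0) = -log(81).

-log(81)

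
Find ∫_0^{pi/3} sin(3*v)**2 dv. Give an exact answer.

Use the identity sin^2(3*v) = (1 - cos(6*v))/2.
An antiderivative is F(v) = v/2 - sin(6*v)/12.
Then F(pi/3) - F(0) = (pi/6) - (0) = pi/6.

pi/6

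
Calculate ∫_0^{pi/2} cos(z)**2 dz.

Use the identity cos^2(z) = (1 + cos(2*z))/2.
An antiderivative is F(z) = z/2 + sin(2*z)/4.
Then F(pi/2) - F(0) = (pi/4) - (0) = pi/4.

pi/4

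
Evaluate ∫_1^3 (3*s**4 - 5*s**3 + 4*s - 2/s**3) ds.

2714/45

By the power rule, an antiderivative is F(s) = 3*s**5/5 - 5*s**4/4 + 2*s**2 + s**(-2).
Then F(3) - F(1) = (11279/180) - (47/20) = 2714/45.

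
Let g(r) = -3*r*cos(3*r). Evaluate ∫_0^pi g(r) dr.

Integrate by parts once (u = r, dv = -3*cos(3*r) dr).
An antiderivative is F(r) = -r*sin(3*r) - cos(3*r)/3.
Then F(pi) - F(0) = (1/3) - (-1/3) = 2/3.

2/3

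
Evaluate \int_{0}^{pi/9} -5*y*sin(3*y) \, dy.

Integrate by parts once (u = y, dv = -5*sin(3*y) dy).
An antiderivative is F(y) = 5*y*cos(3*y)/3 - 5*sin(3*y)/9.
Then F(pi/9) - F(0) = (-5*sqrt(3)/18 + 5*pi/54) - (0) = -5*sqrt(3)/18 + 5*pi/54.

-5*sqrt(3)/18 + 5*pi/54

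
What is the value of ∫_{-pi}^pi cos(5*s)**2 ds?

pi

Use the identity cos^2(5*s) = (1 + cos(10*s))/2.
An antiderivative is F(s) = s/2 + sin(10*s)/20.
Then F(pi) - F(-pi) = (pi/2) - (-pi/2) = pi.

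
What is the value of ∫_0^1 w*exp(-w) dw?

Integrate by parts once (u = w, dv = exp(-w) dw).
An antiderivative is F(w) = (-w - 1)*exp(-w).
Then F(1) - F(0) = (-2*exp(-1)) - (-1) = 1 - 2*exp(-1).

1 - 2*exp(-1)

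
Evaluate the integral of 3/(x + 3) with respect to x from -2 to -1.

log(8)

An antiderivative is F(x) = 3*log(x + 3).
Then F(-1) - F(-2) = (log(8)) - (0) = log(8).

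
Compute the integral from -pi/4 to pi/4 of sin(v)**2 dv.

-1/2 + pi/4

Use the identity sin^2(v) = (1 - cos(2*v))/2.
An antiderivative is F(v) = v/2 - sin(2*v)/4.
Then F(pi/4) - F(-pi/4) = (-1/4 + pi/8) - (1/4 - pi/8) = -1/2 + pi/4.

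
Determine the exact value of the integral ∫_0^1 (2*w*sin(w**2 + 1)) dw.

-cos(2) + cos(1)

Let u = w**2 + 1, so du = 2*w dw. When w = 0, u = 1; when w = 1, u = 2.
The integral becomes ∫ sin(u) du from 1 to 2, with antiderivative -cos(u).
Back in w: F(w) = -cos(w**2 + 1).
Then F(1) - F(0) = (-cos(2)) - (-cos(1)) = -cos(2) + cos(1).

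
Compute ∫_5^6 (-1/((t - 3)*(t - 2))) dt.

log(8/9)

Factor the denominator: t**2 - 5*t + 6 = (t - 2)(t - 3).
Partial fractions: -1/((t - 3)*(t - 2)) = 1/(t - 2) - 1/(t - 3).
An antiderivative is F(t) = -log(t - 3) + log(t - 2).
Then F(6) - F(5) = (log(4/3)) - (log(3/2)) = log(8/9).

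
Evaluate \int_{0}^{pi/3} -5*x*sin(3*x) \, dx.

Integrate by parts once (u = x, dv = -5*sin(3*x) dx).
An antiderivative is F(x) = 5*x*cos(3*x)/3 - 5*sin(3*x)/9.
Then F(pi/3) - F(0) = (-5*pi/9) - (0) = -5*pi/9.

-5*pi/9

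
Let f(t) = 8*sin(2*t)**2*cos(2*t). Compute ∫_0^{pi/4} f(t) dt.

4/3

Let u = sin(2*t), so du = 2*cos(2*t) dt. When t = 0, u = 0; when t = pi/4, u = 1.
The integral becomes 4·∫ u**2 du from 0 to 1, with antiderivative 4*u**3/3.
Back in t: F(t) = 4*sin(2*t)**3/3.
Then F(pi/4) - F(0) = (4/3) - (0) = 4/3.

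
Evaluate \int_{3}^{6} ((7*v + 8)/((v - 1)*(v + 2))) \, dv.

Factor the denominator: v**2 + v - 2 = (v + 2)(v - 1).
Partial fractions: (7*v + 8)/((v - 1)*(v + 2)) = 2/(v + 2) + 5/(v - 1).
An antiderivative is F(v) = 5*log(v - 1) + 2*log(v + 2).
Then F(6) - F(3) = (6*log(2) + 5*log(5)) - (2*log(5) + 5*log(2)) = log(2) + 3*log(5).

log(2) + 3*log(5)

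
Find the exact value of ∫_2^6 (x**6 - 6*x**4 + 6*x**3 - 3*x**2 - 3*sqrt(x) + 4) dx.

By the power rule, an antiderivative is F(x) = x**7/7 - 6*x**5/5 + 3*x**4/2 - 2*x**(3/2) - x**3 + 4*x.
Then F(6) - F(2) = (1134408/35 - 12*sqrt(6)) - (136/35 - 4*sqrt(2)) = -12*sqrt(6) + 4*sqrt(2) + 1134272/35.

-12*sqrt(6) + 4*sqrt(2) + 1134272/35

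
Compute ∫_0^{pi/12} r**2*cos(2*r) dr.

Integrate by parts twice (u = r^2, dv = cos(2*r) dr).
An antiderivative is F(r) = r**2*sin(2*r)/2 + r*cos(2*r)/2 - sin(2*r)/4.
Then F(pi/12) - F(0) = (-1/8 + pi**2/576 + sqrt(3)*pi/48) - (0) = -1/8 + pi**2/576 + sqrt(3)*pi/48.

-1/8 + pi**2/576 + sqrt(3)*pi/48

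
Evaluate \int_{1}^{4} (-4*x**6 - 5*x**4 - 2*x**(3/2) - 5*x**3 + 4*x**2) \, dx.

By the power rule, an antiderivative is F(x) = -4*x**7/7 - 4*x**(5/2)/5 - x**5 - 5*x**4/4 + 4*x**3/3.
Then F(4) - F(1) = (-1117888/105) - (-961/420) = -1490197/140.

-1490197/140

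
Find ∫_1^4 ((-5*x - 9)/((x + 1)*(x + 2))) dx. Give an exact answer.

-4*log(5) + 3*log(2)

Factor the denominator: x**2 + 3*x + 2 = (x + 2)(x + 1).
Partial fractions: (-5*x - 9)/((x + 1)*(x + 2)) = -1/(x + 2) - 4/(x + 1).
An antiderivative is F(x) = -4*log(x + 1) - log(x + 2).
Then F(4) - F(1) = (-4*log(5) - log(3) - log(2)) - (-log(48)) = -4*log(5) + 3*log(2).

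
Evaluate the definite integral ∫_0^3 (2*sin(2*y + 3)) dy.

cos(3) - cos(9)

Let u = 2*y + 3, so du = 2 dy. When y = 0, u = 3; when y = 3, u = 9.
The integral becomes ∫ sin(u) du from 3 to 9, with antiderivative -cos(u).
Back in y: F(y) = -cos(2*y + 3).
Then F(3) - F(0) = (-cos(9)) - (-cos(3)) = cos(3) - cos(9).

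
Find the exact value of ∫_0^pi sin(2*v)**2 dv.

Use the identity sin^2(2*v) = (1 - cos(4*v))/2.
An antiderivative is F(v) = v/2 - sin(4*v)/8.
Then F(pi) - F(0) = (pi/2) - (0) = pi/2.

pi/2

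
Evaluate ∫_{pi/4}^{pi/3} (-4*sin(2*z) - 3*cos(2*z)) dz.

An antiderivative is F(z) = -3*sin(2*z)/2 + 2*cos(2*z).
Then F(pi/3) - F(pi/4) = (-3*sqrt(3)/4 - 1) - (-3/2) = 1/2 - 3*sqrt(3)/4.

1/2 - 3*sqrt(3)/4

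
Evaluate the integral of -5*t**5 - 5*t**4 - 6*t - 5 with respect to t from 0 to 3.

By the power rule, an antiderivative is F(t) = -5*t**6/6 - t**5 - 3*t**2 - 5*t.
Then F(3) - F(0) = (-1785/2) - (0) = -1785/2.

-1785/2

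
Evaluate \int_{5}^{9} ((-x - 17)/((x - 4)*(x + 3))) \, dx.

-3*log(5) - 2*log(2) + 2*log(3)

Factor the denominator: x**2 - x - 12 = (x + 3)(x - 4).
Partial fractions: (-x - 17)/((x - 4)*(x + 3)) = 2/(x + 3) - 3/(x - 4).
An antiderivative is F(x) = -3*log(x - 4) + 2*log(x + 3).
Then F(9) - F(5) = (-3*log(5) + 2*log(3) + 4*log(2)) - (log(64)) = -3*log(5) - 2*log(2) + 2*log(3).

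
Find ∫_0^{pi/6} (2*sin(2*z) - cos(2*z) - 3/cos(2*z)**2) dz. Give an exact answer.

1/2 - 7*sqrt(3)/4

An antiderivative is F(z) = -sin(2*z)/2 - cos(2*z) - 3*tan(2*z)/2.
Then F(pi/6) - F(0) = (-7*sqrt(3)/4 - 1/2) - (-1) = 1/2 - 7*sqrt(3)/4.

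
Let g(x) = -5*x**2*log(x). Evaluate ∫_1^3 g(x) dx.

Integrate by parts once (u = ln x, dv = -5*x**2 dx).
An antiderivative is F(x) = -5*x**3*(3*log(x) - 1)/9.
Then F(3) - F(1) = (15 - 45*log(3)) - (5/9) = 130/9 - 45*log(3).

130/9 - 45*log(3)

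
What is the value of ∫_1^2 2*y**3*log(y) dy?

Integrate by parts once (u = ln y, dv = 2*y**3 dy).
An antiderivative is F(y) = y**4*(4*log(y) - 1)/8.
Then F(2) - F(1) = (-2 + 8*log(2)) - (-1/8) = -15/8 + 8*log(2).

-15/8 + 8*log(2)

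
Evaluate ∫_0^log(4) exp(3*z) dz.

21

Let u = exp(z), so du = exp(z) dz. When z = 0, u = 1; when z = log(4), u = 4.
The integral becomes ∫ u**2 du from 1 to 4, with antiderivative u**3/3.
Back in z: F(z) = exp(3*z)/3.
Then F(log(4)) - F(0) = (64/3) - (1/3) = 21.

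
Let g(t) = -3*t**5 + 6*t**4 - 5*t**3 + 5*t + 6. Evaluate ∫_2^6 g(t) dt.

By the power rule, an antiderivative is F(t) = -t**6/2 + 6*t**5/5 - 5*t**4/4 + 5*t**2/2 + 6*t.
Then F(6) - F(2) = (-77454/5) - (42/5) = -77496/5.

-77496/5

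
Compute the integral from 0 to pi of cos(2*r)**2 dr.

pi/2

Use the identity cos^2(2*r) = (1 + cos(4*r))/2.
An antiderivative is F(r) = r/2 + sin(4*r)/8.
Then F(pi) - F(0) = (pi/2) - (0) = pi/2.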